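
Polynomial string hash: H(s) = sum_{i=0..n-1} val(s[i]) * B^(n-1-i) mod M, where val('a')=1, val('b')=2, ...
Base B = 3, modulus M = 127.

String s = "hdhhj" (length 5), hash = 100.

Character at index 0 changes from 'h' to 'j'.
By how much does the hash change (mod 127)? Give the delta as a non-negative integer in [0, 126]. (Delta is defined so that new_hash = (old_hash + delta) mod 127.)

Answer: 35

Derivation:
Delta formula: (val(new) - val(old)) * B^(n-1-k) mod M
  val('j') - val('h') = 10 - 8 = 2
  B^(n-1-k) = 3^4 mod 127 = 81
  Delta = 2 * 81 mod 127 = 35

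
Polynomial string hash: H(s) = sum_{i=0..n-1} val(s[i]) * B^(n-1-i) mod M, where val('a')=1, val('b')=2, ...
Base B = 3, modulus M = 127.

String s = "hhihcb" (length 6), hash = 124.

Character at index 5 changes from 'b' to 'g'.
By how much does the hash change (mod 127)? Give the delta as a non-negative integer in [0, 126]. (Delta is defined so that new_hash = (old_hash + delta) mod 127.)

Answer: 5

Derivation:
Delta formula: (val(new) - val(old)) * B^(n-1-k) mod M
  val('g') - val('b') = 7 - 2 = 5
  B^(n-1-k) = 3^0 mod 127 = 1
  Delta = 5 * 1 mod 127 = 5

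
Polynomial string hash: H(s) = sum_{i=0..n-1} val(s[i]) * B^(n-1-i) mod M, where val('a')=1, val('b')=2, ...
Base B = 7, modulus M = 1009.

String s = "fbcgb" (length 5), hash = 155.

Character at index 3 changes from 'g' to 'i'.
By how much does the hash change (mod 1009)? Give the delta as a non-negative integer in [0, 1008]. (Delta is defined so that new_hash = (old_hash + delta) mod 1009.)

Answer: 14

Derivation:
Delta formula: (val(new) - val(old)) * B^(n-1-k) mod M
  val('i') - val('g') = 9 - 7 = 2
  B^(n-1-k) = 7^1 mod 1009 = 7
  Delta = 2 * 7 mod 1009 = 14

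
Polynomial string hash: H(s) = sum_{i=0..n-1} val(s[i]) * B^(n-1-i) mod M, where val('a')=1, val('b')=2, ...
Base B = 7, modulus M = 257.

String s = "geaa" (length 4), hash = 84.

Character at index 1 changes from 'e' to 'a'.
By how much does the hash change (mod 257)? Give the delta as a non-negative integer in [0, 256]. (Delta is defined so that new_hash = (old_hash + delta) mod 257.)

Answer: 61

Derivation:
Delta formula: (val(new) - val(old)) * B^(n-1-k) mod M
  val('a') - val('e') = 1 - 5 = -4
  B^(n-1-k) = 7^2 mod 257 = 49
  Delta = -4 * 49 mod 257 = 61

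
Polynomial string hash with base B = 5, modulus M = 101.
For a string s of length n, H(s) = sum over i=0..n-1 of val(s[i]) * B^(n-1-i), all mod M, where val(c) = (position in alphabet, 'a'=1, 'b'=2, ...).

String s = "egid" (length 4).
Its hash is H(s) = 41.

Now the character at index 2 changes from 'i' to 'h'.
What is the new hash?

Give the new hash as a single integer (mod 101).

Answer: 36

Derivation:
val('i') = 9, val('h') = 8
Position k = 2, exponent = n-1-k = 1
B^1 mod M = 5^1 mod 101 = 5
Delta = (8 - 9) * 5 mod 101 = 96
New hash = (41 + 96) mod 101 = 36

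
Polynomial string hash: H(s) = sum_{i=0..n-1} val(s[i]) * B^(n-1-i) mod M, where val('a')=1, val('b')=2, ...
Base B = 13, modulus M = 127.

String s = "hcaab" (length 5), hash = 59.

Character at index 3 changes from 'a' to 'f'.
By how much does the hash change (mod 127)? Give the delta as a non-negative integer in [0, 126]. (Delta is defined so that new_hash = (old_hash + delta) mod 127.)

Answer: 65

Derivation:
Delta formula: (val(new) - val(old)) * B^(n-1-k) mod M
  val('f') - val('a') = 6 - 1 = 5
  B^(n-1-k) = 13^1 mod 127 = 13
  Delta = 5 * 13 mod 127 = 65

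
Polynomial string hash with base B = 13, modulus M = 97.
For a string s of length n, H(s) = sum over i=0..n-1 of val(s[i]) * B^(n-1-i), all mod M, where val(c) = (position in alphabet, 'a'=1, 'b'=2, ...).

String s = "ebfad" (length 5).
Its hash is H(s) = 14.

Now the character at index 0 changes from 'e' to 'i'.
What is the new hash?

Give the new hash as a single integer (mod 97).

val('e') = 5, val('i') = 9
Position k = 0, exponent = n-1-k = 4
B^4 mod M = 13^4 mod 97 = 43
Delta = (9 - 5) * 43 mod 97 = 75
New hash = (14 + 75) mod 97 = 89

Answer: 89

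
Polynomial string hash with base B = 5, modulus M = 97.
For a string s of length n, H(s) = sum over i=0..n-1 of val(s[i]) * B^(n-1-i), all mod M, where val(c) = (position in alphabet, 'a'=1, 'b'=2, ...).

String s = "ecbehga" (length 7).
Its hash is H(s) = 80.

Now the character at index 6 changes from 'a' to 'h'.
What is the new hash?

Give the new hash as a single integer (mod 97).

val('a') = 1, val('h') = 8
Position k = 6, exponent = n-1-k = 0
B^0 mod M = 5^0 mod 97 = 1
Delta = (8 - 1) * 1 mod 97 = 7
New hash = (80 + 7) mod 97 = 87

Answer: 87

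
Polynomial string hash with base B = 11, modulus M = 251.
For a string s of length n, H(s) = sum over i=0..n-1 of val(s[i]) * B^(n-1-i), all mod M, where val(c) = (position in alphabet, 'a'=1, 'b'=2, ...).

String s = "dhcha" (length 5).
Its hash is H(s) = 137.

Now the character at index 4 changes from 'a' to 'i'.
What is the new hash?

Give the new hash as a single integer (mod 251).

val('a') = 1, val('i') = 9
Position k = 4, exponent = n-1-k = 0
B^0 mod M = 11^0 mod 251 = 1
Delta = (9 - 1) * 1 mod 251 = 8
New hash = (137 + 8) mod 251 = 145

Answer: 145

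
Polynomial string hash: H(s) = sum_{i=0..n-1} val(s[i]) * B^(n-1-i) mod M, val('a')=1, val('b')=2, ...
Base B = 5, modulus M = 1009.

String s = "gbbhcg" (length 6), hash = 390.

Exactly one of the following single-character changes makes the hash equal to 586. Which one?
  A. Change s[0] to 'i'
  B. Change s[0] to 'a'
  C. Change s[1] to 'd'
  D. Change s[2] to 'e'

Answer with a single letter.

Answer: A

Derivation:
Option A: s[0]='g'->'i', delta=(9-7)*5^5 mod 1009 = 196, hash=390+196 mod 1009 = 586 <-- target
Option B: s[0]='g'->'a', delta=(1-7)*5^5 mod 1009 = 421, hash=390+421 mod 1009 = 811
Option C: s[1]='b'->'d', delta=(4-2)*5^4 mod 1009 = 241, hash=390+241 mod 1009 = 631
Option D: s[2]='b'->'e', delta=(5-2)*5^3 mod 1009 = 375, hash=390+375 mod 1009 = 765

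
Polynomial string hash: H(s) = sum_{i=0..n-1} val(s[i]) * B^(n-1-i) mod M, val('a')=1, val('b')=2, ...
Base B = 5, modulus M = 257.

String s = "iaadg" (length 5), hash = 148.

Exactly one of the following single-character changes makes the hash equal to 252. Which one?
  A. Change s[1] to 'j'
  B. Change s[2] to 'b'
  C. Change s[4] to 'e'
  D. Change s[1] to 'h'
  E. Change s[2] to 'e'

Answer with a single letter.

Answer: D

Derivation:
Option A: s[1]='a'->'j', delta=(10-1)*5^3 mod 257 = 97, hash=148+97 mod 257 = 245
Option B: s[2]='a'->'b', delta=(2-1)*5^2 mod 257 = 25, hash=148+25 mod 257 = 173
Option C: s[4]='g'->'e', delta=(5-7)*5^0 mod 257 = 255, hash=148+255 mod 257 = 146
Option D: s[1]='a'->'h', delta=(8-1)*5^3 mod 257 = 104, hash=148+104 mod 257 = 252 <-- target
Option E: s[2]='a'->'e', delta=(5-1)*5^2 mod 257 = 100, hash=148+100 mod 257 = 248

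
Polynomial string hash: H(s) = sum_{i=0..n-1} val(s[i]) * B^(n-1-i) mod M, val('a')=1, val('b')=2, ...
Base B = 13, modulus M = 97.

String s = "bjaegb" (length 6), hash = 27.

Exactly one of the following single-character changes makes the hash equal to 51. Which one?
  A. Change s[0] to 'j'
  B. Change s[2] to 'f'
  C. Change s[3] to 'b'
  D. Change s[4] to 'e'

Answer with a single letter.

Answer: B

Derivation:
Option A: s[0]='b'->'j', delta=(10-2)*13^5 mod 97 = 10, hash=27+10 mod 97 = 37
Option B: s[2]='a'->'f', delta=(6-1)*13^3 mod 97 = 24, hash=27+24 mod 97 = 51 <-- target
Option C: s[3]='e'->'b', delta=(2-5)*13^2 mod 97 = 75, hash=27+75 mod 97 = 5
Option D: s[4]='g'->'e', delta=(5-7)*13^1 mod 97 = 71, hash=27+71 mod 97 = 1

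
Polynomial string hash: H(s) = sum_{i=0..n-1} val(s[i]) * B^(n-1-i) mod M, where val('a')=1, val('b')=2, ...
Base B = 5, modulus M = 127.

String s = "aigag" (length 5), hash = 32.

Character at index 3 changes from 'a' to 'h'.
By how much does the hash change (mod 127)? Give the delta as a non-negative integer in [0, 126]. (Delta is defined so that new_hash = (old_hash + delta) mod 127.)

Answer: 35

Derivation:
Delta formula: (val(new) - val(old)) * B^(n-1-k) mod M
  val('h') - val('a') = 8 - 1 = 7
  B^(n-1-k) = 5^1 mod 127 = 5
  Delta = 7 * 5 mod 127 = 35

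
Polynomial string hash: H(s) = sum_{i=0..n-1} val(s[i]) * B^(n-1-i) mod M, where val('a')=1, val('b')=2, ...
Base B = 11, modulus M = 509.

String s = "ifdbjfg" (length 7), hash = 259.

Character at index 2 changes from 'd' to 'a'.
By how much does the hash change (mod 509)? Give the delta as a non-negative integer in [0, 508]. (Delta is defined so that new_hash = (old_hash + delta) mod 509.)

Answer: 360

Derivation:
Delta formula: (val(new) - val(old)) * B^(n-1-k) mod M
  val('a') - val('d') = 1 - 4 = -3
  B^(n-1-k) = 11^4 mod 509 = 389
  Delta = -3 * 389 mod 509 = 360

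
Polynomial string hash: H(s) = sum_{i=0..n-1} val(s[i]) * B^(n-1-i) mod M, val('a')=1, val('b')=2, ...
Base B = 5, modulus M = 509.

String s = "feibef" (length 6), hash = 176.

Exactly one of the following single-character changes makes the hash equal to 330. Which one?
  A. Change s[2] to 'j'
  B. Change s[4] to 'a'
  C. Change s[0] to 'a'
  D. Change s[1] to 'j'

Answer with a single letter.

Answer: C

Derivation:
Option A: s[2]='i'->'j', delta=(10-9)*5^3 mod 509 = 125, hash=176+125 mod 509 = 301
Option B: s[4]='e'->'a', delta=(1-5)*5^1 mod 509 = 489, hash=176+489 mod 509 = 156
Option C: s[0]='f'->'a', delta=(1-6)*5^5 mod 509 = 154, hash=176+154 mod 509 = 330 <-- target
Option D: s[1]='e'->'j', delta=(10-5)*5^4 mod 509 = 71, hash=176+71 mod 509 = 247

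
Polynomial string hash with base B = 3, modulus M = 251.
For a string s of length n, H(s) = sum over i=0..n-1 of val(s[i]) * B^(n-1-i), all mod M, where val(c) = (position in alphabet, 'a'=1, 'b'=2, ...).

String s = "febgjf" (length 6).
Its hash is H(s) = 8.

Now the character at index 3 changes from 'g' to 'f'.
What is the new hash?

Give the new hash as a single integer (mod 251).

val('g') = 7, val('f') = 6
Position k = 3, exponent = n-1-k = 2
B^2 mod M = 3^2 mod 251 = 9
Delta = (6 - 7) * 9 mod 251 = 242
New hash = (8 + 242) mod 251 = 250

Answer: 250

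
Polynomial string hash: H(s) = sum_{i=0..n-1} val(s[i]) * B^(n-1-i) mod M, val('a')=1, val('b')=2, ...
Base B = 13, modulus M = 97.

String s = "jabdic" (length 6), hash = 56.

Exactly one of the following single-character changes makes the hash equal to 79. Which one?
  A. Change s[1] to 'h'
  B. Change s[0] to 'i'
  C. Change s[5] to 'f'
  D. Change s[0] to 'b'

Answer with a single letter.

Answer: B

Derivation:
Option A: s[1]='a'->'h', delta=(8-1)*13^4 mod 97 = 10, hash=56+10 mod 97 = 66
Option B: s[0]='j'->'i', delta=(9-10)*13^5 mod 97 = 23, hash=56+23 mod 97 = 79 <-- target
Option C: s[5]='c'->'f', delta=(6-3)*13^0 mod 97 = 3, hash=56+3 mod 97 = 59
Option D: s[0]='j'->'b', delta=(2-10)*13^5 mod 97 = 87, hash=56+87 mod 97 = 46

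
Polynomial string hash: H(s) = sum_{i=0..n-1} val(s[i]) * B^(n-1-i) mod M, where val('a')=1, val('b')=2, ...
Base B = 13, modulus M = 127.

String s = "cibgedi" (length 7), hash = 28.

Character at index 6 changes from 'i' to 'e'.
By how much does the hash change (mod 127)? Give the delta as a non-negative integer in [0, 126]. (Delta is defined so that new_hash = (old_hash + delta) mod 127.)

Delta formula: (val(new) - val(old)) * B^(n-1-k) mod M
  val('e') - val('i') = 5 - 9 = -4
  B^(n-1-k) = 13^0 mod 127 = 1
  Delta = -4 * 1 mod 127 = 123

Answer: 123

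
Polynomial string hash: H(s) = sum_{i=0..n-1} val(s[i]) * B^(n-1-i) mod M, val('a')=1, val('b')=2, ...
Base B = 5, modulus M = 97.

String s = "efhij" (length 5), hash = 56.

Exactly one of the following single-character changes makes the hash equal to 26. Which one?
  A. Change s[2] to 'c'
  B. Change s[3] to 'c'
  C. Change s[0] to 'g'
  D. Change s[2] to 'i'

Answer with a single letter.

Option A: s[2]='h'->'c', delta=(3-8)*5^2 mod 97 = 69, hash=56+69 mod 97 = 28
Option B: s[3]='i'->'c', delta=(3-9)*5^1 mod 97 = 67, hash=56+67 mod 97 = 26 <-- target
Option C: s[0]='e'->'g', delta=(7-5)*5^4 mod 97 = 86, hash=56+86 mod 97 = 45
Option D: s[2]='h'->'i', delta=(9-8)*5^2 mod 97 = 25, hash=56+25 mod 97 = 81

Answer: B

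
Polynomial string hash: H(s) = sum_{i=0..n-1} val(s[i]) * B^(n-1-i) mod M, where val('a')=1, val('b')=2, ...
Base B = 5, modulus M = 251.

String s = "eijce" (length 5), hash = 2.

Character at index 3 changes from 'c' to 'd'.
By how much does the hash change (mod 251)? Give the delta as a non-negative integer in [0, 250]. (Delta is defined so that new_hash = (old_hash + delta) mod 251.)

Delta formula: (val(new) - val(old)) * B^(n-1-k) mod M
  val('d') - val('c') = 4 - 3 = 1
  B^(n-1-k) = 5^1 mod 251 = 5
  Delta = 1 * 5 mod 251 = 5

Answer: 5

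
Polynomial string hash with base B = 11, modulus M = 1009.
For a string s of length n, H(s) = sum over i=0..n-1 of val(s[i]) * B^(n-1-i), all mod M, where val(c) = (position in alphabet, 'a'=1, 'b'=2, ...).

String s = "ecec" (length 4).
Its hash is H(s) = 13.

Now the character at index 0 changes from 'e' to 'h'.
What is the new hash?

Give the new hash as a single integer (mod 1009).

Answer: 979

Derivation:
val('e') = 5, val('h') = 8
Position k = 0, exponent = n-1-k = 3
B^3 mod M = 11^3 mod 1009 = 322
Delta = (8 - 5) * 322 mod 1009 = 966
New hash = (13 + 966) mod 1009 = 979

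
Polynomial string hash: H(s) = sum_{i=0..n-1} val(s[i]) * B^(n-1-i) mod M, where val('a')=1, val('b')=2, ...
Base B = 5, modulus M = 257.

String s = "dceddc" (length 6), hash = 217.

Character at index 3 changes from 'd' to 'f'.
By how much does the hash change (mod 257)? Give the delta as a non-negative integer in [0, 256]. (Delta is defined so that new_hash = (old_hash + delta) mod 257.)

Delta formula: (val(new) - val(old)) * B^(n-1-k) mod M
  val('f') - val('d') = 6 - 4 = 2
  B^(n-1-k) = 5^2 mod 257 = 25
  Delta = 2 * 25 mod 257 = 50

Answer: 50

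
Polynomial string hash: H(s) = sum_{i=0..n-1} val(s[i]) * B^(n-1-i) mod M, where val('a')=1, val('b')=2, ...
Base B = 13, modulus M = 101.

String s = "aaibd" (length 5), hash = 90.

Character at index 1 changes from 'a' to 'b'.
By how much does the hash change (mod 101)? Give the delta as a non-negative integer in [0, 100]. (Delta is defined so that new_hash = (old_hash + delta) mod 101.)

Answer: 76

Derivation:
Delta formula: (val(new) - val(old)) * B^(n-1-k) mod M
  val('b') - val('a') = 2 - 1 = 1
  B^(n-1-k) = 13^3 mod 101 = 76
  Delta = 1 * 76 mod 101 = 76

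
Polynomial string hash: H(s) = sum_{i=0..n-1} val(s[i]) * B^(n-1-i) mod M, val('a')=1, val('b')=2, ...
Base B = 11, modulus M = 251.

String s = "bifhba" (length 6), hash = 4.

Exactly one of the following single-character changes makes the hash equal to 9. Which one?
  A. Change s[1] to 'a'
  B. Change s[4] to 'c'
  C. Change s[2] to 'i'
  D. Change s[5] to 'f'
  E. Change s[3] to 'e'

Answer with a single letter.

Option A: s[1]='i'->'a', delta=(1-9)*11^4 mod 251 = 89, hash=4+89 mod 251 = 93
Option B: s[4]='b'->'c', delta=(3-2)*11^1 mod 251 = 11, hash=4+11 mod 251 = 15
Option C: s[2]='f'->'i', delta=(9-6)*11^3 mod 251 = 228, hash=4+228 mod 251 = 232
Option D: s[5]='a'->'f', delta=(6-1)*11^0 mod 251 = 5, hash=4+5 mod 251 = 9 <-- target
Option E: s[3]='h'->'e', delta=(5-8)*11^2 mod 251 = 139, hash=4+139 mod 251 = 143

Answer: D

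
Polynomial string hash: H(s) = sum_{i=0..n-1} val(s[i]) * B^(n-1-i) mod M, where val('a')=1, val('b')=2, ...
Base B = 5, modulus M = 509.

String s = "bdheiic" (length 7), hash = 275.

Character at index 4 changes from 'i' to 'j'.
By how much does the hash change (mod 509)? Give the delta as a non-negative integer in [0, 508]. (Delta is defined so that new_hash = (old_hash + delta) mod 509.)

Delta formula: (val(new) - val(old)) * B^(n-1-k) mod M
  val('j') - val('i') = 10 - 9 = 1
  B^(n-1-k) = 5^2 mod 509 = 25
  Delta = 1 * 25 mod 509 = 25

Answer: 25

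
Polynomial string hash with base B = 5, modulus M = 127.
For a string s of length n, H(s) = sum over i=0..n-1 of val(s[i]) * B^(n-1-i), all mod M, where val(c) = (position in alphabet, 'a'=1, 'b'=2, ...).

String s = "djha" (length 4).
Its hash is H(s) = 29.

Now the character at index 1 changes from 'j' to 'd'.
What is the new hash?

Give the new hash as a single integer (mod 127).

val('j') = 10, val('d') = 4
Position k = 1, exponent = n-1-k = 2
B^2 mod M = 5^2 mod 127 = 25
Delta = (4 - 10) * 25 mod 127 = 104
New hash = (29 + 104) mod 127 = 6

Answer: 6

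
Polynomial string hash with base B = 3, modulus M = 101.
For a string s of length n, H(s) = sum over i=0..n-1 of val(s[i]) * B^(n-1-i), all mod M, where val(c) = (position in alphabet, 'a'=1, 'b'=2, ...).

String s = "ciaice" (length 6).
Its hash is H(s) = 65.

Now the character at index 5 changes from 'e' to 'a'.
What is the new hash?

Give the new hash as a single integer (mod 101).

Answer: 61

Derivation:
val('e') = 5, val('a') = 1
Position k = 5, exponent = n-1-k = 0
B^0 mod M = 3^0 mod 101 = 1
Delta = (1 - 5) * 1 mod 101 = 97
New hash = (65 + 97) mod 101 = 61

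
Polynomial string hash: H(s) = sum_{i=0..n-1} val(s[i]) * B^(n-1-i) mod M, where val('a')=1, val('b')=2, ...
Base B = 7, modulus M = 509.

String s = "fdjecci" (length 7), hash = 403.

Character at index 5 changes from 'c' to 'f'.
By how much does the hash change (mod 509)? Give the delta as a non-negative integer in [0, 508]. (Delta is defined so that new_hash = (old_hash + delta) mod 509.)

Delta formula: (val(new) - val(old)) * B^(n-1-k) mod M
  val('f') - val('c') = 6 - 3 = 3
  B^(n-1-k) = 7^1 mod 509 = 7
  Delta = 3 * 7 mod 509 = 21

Answer: 21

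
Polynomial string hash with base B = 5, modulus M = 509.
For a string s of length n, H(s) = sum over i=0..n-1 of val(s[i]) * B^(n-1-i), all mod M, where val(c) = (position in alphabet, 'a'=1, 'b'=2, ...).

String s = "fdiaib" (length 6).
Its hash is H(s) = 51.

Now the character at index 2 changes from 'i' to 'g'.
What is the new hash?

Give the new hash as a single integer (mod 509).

val('i') = 9, val('g') = 7
Position k = 2, exponent = n-1-k = 3
B^3 mod M = 5^3 mod 509 = 125
Delta = (7 - 9) * 125 mod 509 = 259
New hash = (51 + 259) mod 509 = 310

Answer: 310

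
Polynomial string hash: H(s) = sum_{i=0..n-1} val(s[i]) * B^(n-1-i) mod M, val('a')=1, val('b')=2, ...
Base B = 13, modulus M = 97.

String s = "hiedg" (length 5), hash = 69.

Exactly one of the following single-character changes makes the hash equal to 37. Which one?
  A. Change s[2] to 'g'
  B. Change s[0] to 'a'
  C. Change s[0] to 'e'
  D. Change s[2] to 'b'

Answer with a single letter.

Answer: C

Derivation:
Option A: s[2]='e'->'g', delta=(7-5)*13^2 mod 97 = 47, hash=69+47 mod 97 = 19
Option B: s[0]='h'->'a', delta=(1-8)*13^4 mod 97 = 87, hash=69+87 mod 97 = 59
Option C: s[0]='h'->'e', delta=(5-8)*13^4 mod 97 = 65, hash=69+65 mod 97 = 37 <-- target
Option D: s[2]='e'->'b', delta=(2-5)*13^2 mod 97 = 75, hash=69+75 mod 97 = 47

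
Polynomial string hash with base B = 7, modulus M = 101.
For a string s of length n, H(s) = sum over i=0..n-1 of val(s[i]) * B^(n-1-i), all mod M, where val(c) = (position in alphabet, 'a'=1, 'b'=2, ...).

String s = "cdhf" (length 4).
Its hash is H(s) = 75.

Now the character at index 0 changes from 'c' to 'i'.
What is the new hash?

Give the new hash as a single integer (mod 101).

val('c') = 3, val('i') = 9
Position k = 0, exponent = n-1-k = 3
B^3 mod M = 7^3 mod 101 = 40
Delta = (9 - 3) * 40 mod 101 = 38
New hash = (75 + 38) mod 101 = 12

Answer: 12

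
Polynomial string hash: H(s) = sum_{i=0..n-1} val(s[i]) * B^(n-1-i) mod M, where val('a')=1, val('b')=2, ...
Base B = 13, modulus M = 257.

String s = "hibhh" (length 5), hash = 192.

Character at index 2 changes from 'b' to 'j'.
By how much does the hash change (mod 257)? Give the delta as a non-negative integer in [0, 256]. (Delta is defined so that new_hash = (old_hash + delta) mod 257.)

Delta formula: (val(new) - val(old)) * B^(n-1-k) mod M
  val('j') - val('b') = 10 - 2 = 8
  B^(n-1-k) = 13^2 mod 257 = 169
  Delta = 8 * 169 mod 257 = 67

Answer: 67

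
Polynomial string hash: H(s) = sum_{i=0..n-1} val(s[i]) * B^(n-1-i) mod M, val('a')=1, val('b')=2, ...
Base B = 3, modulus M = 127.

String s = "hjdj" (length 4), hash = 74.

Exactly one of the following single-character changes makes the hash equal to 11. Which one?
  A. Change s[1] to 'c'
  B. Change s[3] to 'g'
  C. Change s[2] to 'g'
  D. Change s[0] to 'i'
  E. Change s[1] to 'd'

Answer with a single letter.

Answer: A

Derivation:
Option A: s[1]='j'->'c', delta=(3-10)*3^2 mod 127 = 64, hash=74+64 mod 127 = 11 <-- target
Option B: s[3]='j'->'g', delta=(7-10)*3^0 mod 127 = 124, hash=74+124 mod 127 = 71
Option C: s[2]='d'->'g', delta=(7-4)*3^1 mod 127 = 9, hash=74+9 mod 127 = 83
Option D: s[0]='h'->'i', delta=(9-8)*3^3 mod 127 = 27, hash=74+27 mod 127 = 101
Option E: s[1]='j'->'d', delta=(4-10)*3^2 mod 127 = 73, hash=74+73 mod 127 = 20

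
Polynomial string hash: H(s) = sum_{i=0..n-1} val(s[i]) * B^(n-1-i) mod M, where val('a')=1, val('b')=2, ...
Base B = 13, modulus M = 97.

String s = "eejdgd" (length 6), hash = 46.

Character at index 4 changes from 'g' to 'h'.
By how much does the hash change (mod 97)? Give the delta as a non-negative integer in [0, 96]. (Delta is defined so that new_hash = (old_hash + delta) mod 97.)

Delta formula: (val(new) - val(old)) * B^(n-1-k) mod M
  val('h') - val('g') = 8 - 7 = 1
  B^(n-1-k) = 13^1 mod 97 = 13
  Delta = 1 * 13 mod 97 = 13

Answer: 13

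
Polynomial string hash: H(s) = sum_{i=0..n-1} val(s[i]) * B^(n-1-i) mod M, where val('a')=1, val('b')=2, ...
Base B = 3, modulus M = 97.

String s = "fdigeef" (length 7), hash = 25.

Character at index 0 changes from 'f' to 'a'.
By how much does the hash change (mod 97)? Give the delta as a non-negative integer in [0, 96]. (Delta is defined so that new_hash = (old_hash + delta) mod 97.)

Delta formula: (val(new) - val(old)) * B^(n-1-k) mod M
  val('a') - val('f') = 1 - 6 = -5
  B^(n-1-k) = 3^6 mod 97 = 50
  Delta = -5 * 50 mod 97 = 41

Answer: 41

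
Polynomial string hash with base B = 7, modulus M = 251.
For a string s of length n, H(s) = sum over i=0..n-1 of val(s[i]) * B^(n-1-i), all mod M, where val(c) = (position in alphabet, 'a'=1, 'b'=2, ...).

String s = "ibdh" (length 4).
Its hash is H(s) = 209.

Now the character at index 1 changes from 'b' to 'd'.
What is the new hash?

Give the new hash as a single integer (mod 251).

val('b') = 2, val('d') = 4
Position k = 1, exponent = n-1-k = 2
B^2 mod M = 7^2 mod 251 = 49
Delta = (4 - 2) * 49 mod 251 = 98
New hash = (209 + 98) mod 251 = 56

Answer: 56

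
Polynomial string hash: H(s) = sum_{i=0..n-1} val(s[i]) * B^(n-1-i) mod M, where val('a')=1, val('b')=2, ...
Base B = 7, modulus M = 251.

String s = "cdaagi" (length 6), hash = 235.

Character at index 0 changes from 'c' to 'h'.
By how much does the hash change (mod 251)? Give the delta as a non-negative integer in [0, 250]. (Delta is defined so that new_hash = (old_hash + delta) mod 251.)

Delta formula: (val(new) - val(old)) * B^(n-1-k) mod M
  val('h') - val('c') = 8 - 3 = 5
  B^(n-1-k) = 7^5 mod 251 = 241
  Delta = 5 * 241 mod 251 = 201

Answer: 201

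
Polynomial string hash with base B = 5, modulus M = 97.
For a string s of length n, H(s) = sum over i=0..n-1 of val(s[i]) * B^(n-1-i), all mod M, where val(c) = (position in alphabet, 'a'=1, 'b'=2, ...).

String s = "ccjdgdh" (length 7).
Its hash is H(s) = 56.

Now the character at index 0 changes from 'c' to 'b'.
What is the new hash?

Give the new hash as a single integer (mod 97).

Answer: 48

Derivation:
val('c') = 3, val('b') = 2
Position k = 0, exponent = n-1-k = 6
B^6 mod M = 5^6 mod 97 = 8
Delta = (2 - 3) * 8 mod 97 = 89
New hash = (56 + 89) mod 97 = 48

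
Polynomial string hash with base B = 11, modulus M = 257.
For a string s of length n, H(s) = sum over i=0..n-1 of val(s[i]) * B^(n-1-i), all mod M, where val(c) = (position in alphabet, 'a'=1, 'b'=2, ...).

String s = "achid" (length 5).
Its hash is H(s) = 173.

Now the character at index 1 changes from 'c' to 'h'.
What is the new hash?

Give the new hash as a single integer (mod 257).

val('c') = 3, val('h') = 8
Position k = 1, exponent = n-1-k = 3
B^3 mod M = 11^3 mod 257 = 46
Delta = (8 - 3) * 46 mod 257 = 230
New hash = (173 + 230) mod 257 = 146

Answer: 146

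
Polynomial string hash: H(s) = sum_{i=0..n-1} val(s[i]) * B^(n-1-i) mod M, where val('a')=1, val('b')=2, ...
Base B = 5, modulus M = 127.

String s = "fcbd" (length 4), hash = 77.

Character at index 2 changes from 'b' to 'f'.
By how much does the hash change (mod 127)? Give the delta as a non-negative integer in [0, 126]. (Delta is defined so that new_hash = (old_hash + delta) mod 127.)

Delta formula: (val(new) - val(old)) * B^(n-1-k) mod M
  val('f') - val('b') = 6 - 2 = 4
  B^(n-1-k) = 5^1 mod 127 = 5
  Delta = 4 * 5 mod 127 = 20

Answer: 20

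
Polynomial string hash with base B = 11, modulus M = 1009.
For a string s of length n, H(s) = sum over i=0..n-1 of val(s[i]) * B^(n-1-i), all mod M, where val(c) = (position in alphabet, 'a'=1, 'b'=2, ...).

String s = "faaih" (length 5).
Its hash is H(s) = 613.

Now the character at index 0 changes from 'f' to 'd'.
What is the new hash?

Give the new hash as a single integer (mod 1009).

Answer: 592

Derivation:
val('f') = 6, val('d') = 4
Position k = 0, exponent = n-1-k = 4
B^4 mod M = 11^4 mod 1009 = 515
Delta = (4 - 6) * 515 mod 1009 = 988
New hash = (613 + 988) mod 1009 = 592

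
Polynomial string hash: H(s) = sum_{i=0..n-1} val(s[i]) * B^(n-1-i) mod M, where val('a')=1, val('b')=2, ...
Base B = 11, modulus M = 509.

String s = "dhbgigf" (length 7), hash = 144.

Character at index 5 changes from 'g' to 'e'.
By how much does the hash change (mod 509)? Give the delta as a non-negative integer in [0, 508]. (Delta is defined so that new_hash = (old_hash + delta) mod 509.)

Answer: 487

Derivation:
Delta formula: (val(new) - val(old)) * B^(n-1-k) mod M
  val('e') - val('g') = 5 - 7 = -2
  B^(n-1-k) = 11^1 mod 509 = 11
  Delta = -2 * 11 mod 509 = 487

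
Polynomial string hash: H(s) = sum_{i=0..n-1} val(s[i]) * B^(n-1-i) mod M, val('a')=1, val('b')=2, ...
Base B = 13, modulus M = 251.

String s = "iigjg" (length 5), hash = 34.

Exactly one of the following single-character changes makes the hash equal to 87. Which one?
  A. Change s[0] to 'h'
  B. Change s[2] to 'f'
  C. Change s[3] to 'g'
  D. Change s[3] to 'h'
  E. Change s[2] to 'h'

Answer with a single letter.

Option A: s[0]='i'->'h', delta=(8-9)*13^4 mod 251 = 53, hash=34+53 mod 251 = 87 <-- target
Option B: s[2]='g'->'f', delta=(6-7)*13^2 mod 251 = 82, hash=34+82 mod 251 = 116
Option C: s[3]='j'->'g', delta=(7-10)*13^1 mod 251 = 212, hash=34+212 mod 251 = 246
Option D: s[3]='j'->'h', delta=(8-10)*13^1 mod 251 = 225, hash=34+225 mod 251 = 8
Option E: s[2]='g'->'h', delta=(8-7)*13^2 mod 251 = 169, hash=34+169 mod 251 = 203

Answer: A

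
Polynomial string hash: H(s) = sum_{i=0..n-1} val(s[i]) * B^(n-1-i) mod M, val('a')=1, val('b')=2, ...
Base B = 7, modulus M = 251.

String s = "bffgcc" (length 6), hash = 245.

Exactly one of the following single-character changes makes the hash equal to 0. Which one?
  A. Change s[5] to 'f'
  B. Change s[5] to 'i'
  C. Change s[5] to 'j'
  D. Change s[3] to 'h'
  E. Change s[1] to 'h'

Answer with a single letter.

Answer: B

Derivation:
Option A: s[5]='c'->'f', delta=(6-3)*7^0 mod 251 = 3, hash=245+3 mod 251 = 248
Option B: s[5]='c'->'i', delta=(9-3)*7^0 mod 251 = 6, hash=245+6 mod 251 = 0 <-- target
Option C: s[5]='c'->'j', delta=(10-3)*7^0 mod 251 = 7, hash=245+7 mod 251 = 1
Option D: s[3]='g'->'h', delta=(8-7)*7^2 mod 251 = 49, hash=245+49 mod 251 = 43
Option E: s[1]='f'->'h', delta=(8-6)*7^4 mod 251 = 33, hash=245+33 mod 251 = 27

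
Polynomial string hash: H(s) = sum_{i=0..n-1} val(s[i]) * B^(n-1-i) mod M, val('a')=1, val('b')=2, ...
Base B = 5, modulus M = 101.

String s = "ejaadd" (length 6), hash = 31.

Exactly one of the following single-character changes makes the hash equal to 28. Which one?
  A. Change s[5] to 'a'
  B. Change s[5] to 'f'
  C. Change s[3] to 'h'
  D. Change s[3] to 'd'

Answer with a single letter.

Answer: A

Derivation:
Option A: s[5]='d'->'a', delta=(1-4)*5^0 mod 101 = 98, hash=31+98 mod 101 = 28 <-- target
Option B: s[5]='d'->'f', delta=(6-4)*5^0 mod 101 = 2, hash=31+2 mod 101 = 33
Option C: s[3]='a'->'h', delta=(8-1)*5^2 mod 101 = 74, hash=31+74 mod 101 = 4
Option D: s[3]='a'->'d', delta=(4-1)*5^2 mod 101 = 75, hash=31+75 mod 101 = 5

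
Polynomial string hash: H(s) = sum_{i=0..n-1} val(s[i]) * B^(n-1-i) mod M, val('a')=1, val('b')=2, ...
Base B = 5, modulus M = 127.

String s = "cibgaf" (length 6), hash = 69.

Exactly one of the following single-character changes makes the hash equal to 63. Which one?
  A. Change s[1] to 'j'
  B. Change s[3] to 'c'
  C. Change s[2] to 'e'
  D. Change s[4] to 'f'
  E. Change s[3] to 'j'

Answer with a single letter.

Option A: s[1]='i'->'j', delta=(10-9)*5^4 mod 127 = 117, hash=69+117 mod 127 = 59
Option B: s[3]='g'->'c', delta=(3-7)*5^2 mod 127 = 27, hash=69+27 mod 127 = 96
Option C: s[2]='b'->'e', delta=(5-2)*5^3 mod 127 = 121, hash=69+121 mod 127 = 63 <-- target
Option D: s[4]='a'->'f', delta=(6-1)*5^1 mod 127 = 25, hash=69+25 mod 127 = 94
Option E: s[3]='g'->'j', delta=(10-7)*5^2 mod 127 = 75, hash=69+75 mod 127 = 17

Answer: C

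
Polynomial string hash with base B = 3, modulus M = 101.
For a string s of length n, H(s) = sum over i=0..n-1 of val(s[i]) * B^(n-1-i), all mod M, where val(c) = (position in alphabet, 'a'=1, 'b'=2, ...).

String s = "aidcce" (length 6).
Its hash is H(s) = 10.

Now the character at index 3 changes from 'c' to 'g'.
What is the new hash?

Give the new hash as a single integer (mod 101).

Answer: 46

Derivation:
val('c') = 3, val('g') = 7
Position k = 3, exponent = n-1-k = 2
B^2 mod M = 3^2 mod 101 = 9
Delta = (7 - 3) * 9 mod 101 = 36
New hash = (10 + 36) mod 101 = 46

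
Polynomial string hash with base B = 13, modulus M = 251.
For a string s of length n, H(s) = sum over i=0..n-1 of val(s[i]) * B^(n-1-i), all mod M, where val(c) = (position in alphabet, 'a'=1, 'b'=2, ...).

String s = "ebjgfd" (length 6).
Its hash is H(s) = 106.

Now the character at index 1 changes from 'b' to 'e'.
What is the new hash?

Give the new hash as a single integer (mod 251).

Answer: 198

Derivation:
val('b') = 2, val('e') = 5
Position k = 1, exponent = n-1-k = 4
B^4 mod M = 13^4 mod 251 = 198
Delta = (5 - 2) * 198 mod 251 = 92
New hash = (106 + 92) mod 251 = 198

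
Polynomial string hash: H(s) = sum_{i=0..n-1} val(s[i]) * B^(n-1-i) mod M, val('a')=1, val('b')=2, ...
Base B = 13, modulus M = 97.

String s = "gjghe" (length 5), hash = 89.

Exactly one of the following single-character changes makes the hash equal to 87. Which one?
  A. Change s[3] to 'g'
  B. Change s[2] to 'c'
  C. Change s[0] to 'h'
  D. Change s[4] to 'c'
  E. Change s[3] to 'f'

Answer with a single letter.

Option A: s[3]='h'->'g', delta=(7-8)*13^1 mod 97 = 84, hash=89+84 mod 97 = 76
Option B: s[2]='g'->'c', delta=(3-7)*13^2 mod 97 = 3, hash=89+3 mod 97 = 92
Option C: s[0]='g'->'h', delta=(8-7)*13^4 mod 97 = 43, hash=89+43 mod 97 = 35
Option D: s[4]='e'->'c', delta=(3-5)*13^0 mod 97 = 95, hash=89+95 mod 97 = 87 <-- target
Option E: s[3]='h'->'f', delta=(6-8)*13^1 mod 97 = 71, hash=89+71 mod 97 = 63

Answer: D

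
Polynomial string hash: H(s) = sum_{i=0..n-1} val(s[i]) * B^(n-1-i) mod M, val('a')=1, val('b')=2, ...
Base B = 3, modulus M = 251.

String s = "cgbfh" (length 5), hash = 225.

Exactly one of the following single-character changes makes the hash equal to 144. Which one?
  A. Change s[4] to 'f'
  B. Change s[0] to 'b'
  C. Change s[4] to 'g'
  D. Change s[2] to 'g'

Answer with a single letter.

Option A: s[4]='h'->'f', delta=(6-8)*3^0 mod 251 = 249, hash=225+249 mod 251 = 223
Option B: s[0]='c'->'b', delta=(2-3)*3^4 mod 251 = 170, hash=225+170 mod 251 = 144 <-- target
Option C: s[4]='h'->'g', delta=(7-8)*3^0 mod 251 = 250, hash=225+250 mod 251 = 224
Option D: s[2]='b'->'g', delta=(7-2)*3^2 mod 251 = 45, hash=225+45 mod 251 = 19

Answer: B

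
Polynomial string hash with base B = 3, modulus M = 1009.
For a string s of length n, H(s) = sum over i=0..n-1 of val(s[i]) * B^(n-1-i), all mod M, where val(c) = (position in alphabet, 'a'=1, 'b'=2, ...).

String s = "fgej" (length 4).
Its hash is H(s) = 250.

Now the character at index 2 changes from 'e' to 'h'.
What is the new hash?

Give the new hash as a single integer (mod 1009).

Answer: 259

Derivation:
val('e') = 5, val('h') = 8
Position k = 2, exponent = n-1-k = 1
B^1 mod M = 3^1 mod 1009 = 3
Delta = (8 - 5) * 3 mod 1009 = 9
New hash = (250 + 9) mod 1009 = 259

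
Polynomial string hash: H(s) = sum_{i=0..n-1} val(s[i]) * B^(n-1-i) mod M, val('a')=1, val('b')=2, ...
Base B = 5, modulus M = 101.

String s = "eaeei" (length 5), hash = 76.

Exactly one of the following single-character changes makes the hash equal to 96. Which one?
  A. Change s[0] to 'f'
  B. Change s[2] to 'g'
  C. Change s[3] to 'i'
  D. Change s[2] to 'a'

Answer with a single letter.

Option A: s[0]='e'->'f', delta=(6-5)*5^4 mod 101 = 19, hash=76+19 mod 101 = 95
Option B: s[2]='e'->'g', delta=(7-5)*5^2 mod 101 = 50, hash=76+50 mod 101 = 25
Option C: s[3]='e'->'i', delta=(9-5)*5^1 mod 101 = 20, hash=76+20 mod 101 = 96 <-- target
Option D: s[2]='e'->'a', delta=(1-5)*5^2 mod 101 = 1, hash=76+1 mod 101 = 77

Answer: C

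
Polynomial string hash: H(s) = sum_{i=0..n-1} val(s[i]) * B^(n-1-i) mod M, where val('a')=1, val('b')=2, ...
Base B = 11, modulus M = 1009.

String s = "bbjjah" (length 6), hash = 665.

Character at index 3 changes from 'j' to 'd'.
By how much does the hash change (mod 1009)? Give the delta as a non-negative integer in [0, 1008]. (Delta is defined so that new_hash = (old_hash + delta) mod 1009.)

Answer: 283

Derivation:
Delta formula: (val(new) - val(old)) * B^(n-1-k) mod M
  val('d') - val('j') = 4 - 10 = -6
  B^(n-1-k) = 11^2 mod 1009 = 121
  Delta = -6 * 121 mod 1009 = 283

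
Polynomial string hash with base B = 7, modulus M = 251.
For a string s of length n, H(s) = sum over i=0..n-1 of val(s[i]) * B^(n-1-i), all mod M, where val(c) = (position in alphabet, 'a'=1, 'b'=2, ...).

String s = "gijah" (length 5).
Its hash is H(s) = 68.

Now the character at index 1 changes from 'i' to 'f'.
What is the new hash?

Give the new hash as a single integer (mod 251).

val('i') = 9, val('f') = 6
Position k = 1, exponent = n-1-k = 3
B^3 mod M = 7^3 mod 251 = 92
Delta = (6 - 9) * 92 mod 251 = 226
New hash = (68 + 226) mod 251 = 43

Answer: 43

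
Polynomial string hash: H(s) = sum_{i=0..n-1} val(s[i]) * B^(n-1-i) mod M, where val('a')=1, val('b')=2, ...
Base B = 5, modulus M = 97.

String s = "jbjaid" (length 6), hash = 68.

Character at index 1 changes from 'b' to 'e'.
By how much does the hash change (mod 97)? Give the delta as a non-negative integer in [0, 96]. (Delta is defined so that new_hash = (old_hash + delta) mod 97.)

Answer: 32

Derivation:
Delta formula: (val(new) - val(old)) * B^(n-1-k) mod M
  val('e') - val('b') = 5 - 2 = 3
  B^(n-1-k) = 5^4 mod 97 = 43
  Delta = 3 * 43 mod 97 = 32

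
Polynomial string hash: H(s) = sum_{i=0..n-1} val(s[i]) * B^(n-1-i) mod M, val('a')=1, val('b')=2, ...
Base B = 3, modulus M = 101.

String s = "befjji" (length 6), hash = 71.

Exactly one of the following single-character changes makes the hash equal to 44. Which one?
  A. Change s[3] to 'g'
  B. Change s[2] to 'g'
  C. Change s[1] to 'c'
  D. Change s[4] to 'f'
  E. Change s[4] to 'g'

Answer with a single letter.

Option A: s[3]='j'->'g', delta=(7-10)*3^2 mod 101 = 74, hash=71+74 mod 101 = 44 <-- target
Option B: s[2]='f'->'g', delta=(7-6)*3^3 mod 101 = 27, hash=71+27 mod 101 = 98
Option C: s[1]='e'->'c', delta=(3-5)*3^4 mod 101 = 40, hash=71+40 mod 101 = 10
Option D: s[4]='j'->'f', delta=(6-10)*3^1 mod 101 = 89, hash=71+89 mod 101 = 59
Option E: s[4]='j'->'g', delta=(7-10)*3^1 mod 101 = 92, hash=71+92 mod 101 = 62

Answer: A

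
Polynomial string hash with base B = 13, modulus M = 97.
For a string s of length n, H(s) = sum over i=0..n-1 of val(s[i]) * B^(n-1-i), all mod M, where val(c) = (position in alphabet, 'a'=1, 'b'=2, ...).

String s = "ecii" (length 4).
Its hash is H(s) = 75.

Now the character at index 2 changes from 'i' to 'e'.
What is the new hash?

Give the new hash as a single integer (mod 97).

Answer: 23

Derivation:
val('i') = 9, val('e') = 5
Position k = 2, exponent = n-1-k = 1
B^1 mod M = 13^1 mod 97 = 13
Delta = (5 - 9) * 13 mod 97 = 45
New hash = (75 + 45) mod 97 = 23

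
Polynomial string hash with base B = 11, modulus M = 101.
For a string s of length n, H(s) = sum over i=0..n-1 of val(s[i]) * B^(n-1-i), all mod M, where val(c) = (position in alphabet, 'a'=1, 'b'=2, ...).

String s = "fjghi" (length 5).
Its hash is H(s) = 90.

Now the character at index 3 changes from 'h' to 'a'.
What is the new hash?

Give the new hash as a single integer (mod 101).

val('h') = 8, val('a') = 1
Position k = 3, exponent = n-1-k = 1
B^1 mod M = 11^1 mod 101 = 11
Delta = (1 - 8) * 11 mod 101 = 24
New hash = (90 + 24) mod 101 = 13

Answer: 13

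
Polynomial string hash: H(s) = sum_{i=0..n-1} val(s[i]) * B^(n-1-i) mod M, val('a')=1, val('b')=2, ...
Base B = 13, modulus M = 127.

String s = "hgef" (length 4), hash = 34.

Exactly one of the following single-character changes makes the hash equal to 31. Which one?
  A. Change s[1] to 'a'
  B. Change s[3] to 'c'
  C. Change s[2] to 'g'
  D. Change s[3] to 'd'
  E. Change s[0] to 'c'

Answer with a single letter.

Option A: s[1]='g'->'a', delta=(1-7)*13^2 mod 127 = 2, hash=34+2 mod 127 = 36
Option B: s[3]='f'->'c', delta=(3-6)*13^0 mod 127 = 124, hash=34+124 mod 127 = 31 <-- target
Option C: s[2]='e'->'g', delta=(7-5)*13^1 mod 127 = 26, hash=34+26 mod 127 = 60
Option D: s[3]='f'->'d', delta=(4-6)*13^0 mod 127 = 125, hash=34+125 mod 127 = 32
Option E: s[0]='h'->'c', delta=(3-8)*13^3 mod 127 = 64, hash=34+64 mod 127 = 98

Answer: B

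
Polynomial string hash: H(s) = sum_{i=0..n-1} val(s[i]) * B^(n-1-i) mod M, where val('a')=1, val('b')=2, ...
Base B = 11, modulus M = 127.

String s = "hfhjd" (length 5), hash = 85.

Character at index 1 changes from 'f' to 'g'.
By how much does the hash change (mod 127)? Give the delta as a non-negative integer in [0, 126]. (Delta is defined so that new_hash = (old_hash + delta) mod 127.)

Delta formula: (val(new) - val(old)) * B^(n-1-k) mod M
  val('g') - val('f') = 7 - 6 = 1
  B^(n-1-k) = 11^3 mod 127 = 61
  Delta = 1 * 61 mod 127 = 61

Answer: 61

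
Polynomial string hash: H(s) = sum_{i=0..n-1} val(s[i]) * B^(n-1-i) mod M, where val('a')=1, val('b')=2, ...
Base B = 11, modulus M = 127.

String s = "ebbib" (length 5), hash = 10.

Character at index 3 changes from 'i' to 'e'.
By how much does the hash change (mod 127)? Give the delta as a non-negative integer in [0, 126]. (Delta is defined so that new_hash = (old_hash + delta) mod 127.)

Answer: 83

Derivation:
Delta formula: (val(new) - val(old)) * B^(n-1-k) mod M
  val('e') - val('i') = 5 - 9 = -4
  B^(n-1-k) = 11^1 mod 127 = 11
  Delta = -4 * 11 mod 127 = 83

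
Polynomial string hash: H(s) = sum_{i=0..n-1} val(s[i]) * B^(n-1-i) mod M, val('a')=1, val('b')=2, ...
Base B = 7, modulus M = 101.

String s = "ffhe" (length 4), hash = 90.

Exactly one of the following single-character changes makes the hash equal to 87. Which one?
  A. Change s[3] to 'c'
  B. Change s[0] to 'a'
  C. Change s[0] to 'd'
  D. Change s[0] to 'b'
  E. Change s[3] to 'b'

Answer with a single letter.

Answer: E

Derivation:
Option A: s[3]='e'->'c', delta=(3-5)*7^0 mod 101 = 99, hash=90+99 mod 101 = 88
Option B: s[0]='f'->'a', delta=(1-6)*7^3 mod 101 = 2, hash=90+2 mod 101 = 92
Option C: s[0]='f'->'d', delta=(4-6)*7^3 mod 101 = 21, hash=90+21 mod 101 = 10
Option D: s[0]='f'->'b', delta=(2-6)*7^3 mod 101 = 42, hash=90+42 mod 101 = 31
Option E: s[3]='e'->'b', delta=(2-5)*7^0 mod 101 = 98, hash=90+98 mod 101 = 87 <-- target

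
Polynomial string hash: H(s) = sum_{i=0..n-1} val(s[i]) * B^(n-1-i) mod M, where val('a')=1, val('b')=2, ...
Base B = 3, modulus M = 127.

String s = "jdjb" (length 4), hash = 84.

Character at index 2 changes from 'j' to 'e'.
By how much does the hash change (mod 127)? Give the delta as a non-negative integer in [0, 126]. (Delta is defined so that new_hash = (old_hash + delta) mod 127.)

Delta formula: (val(new) - val(old)) * B^(n-1-k) mod M
  val('e') - val('j') = 5 - 10 = -5
  B^(n-1-k) = 3^1 mod 127 = 3
  Delta = -5 * 3 mod 127 = 112

Answer: 112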